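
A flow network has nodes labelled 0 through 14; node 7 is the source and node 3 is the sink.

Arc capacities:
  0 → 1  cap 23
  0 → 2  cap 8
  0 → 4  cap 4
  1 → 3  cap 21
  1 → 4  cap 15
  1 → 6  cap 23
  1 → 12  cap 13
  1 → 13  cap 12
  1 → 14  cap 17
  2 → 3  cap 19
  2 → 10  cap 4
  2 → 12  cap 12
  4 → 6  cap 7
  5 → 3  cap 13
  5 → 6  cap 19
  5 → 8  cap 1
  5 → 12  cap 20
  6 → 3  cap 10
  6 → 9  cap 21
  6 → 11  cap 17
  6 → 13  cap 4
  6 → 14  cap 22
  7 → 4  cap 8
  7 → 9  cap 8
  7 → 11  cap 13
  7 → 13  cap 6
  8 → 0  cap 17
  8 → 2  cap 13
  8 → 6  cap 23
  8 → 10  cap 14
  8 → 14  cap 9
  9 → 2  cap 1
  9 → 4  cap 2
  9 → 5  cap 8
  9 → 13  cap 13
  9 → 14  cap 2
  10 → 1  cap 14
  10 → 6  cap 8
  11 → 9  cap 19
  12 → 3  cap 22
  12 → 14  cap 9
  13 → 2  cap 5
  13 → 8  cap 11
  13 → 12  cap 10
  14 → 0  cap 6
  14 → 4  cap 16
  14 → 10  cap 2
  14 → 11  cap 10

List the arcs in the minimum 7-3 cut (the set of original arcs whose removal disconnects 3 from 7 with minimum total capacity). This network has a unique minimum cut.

augment #1: 7→4→6→3 push 7
augment #2: 7→9→2→3 push 1
augment #3: 7→9→5→3 push 7
augment #4: 7→13→2→3 push 5
augment #5: 7→13→12→3 push 1
augment #6: 7→11→9→5→3 push 1
augment #7: 7→11→9→13→12→3 push 9
augment #8: 7→11→9→13→8→2→3 push 3
max flow = 34; residual-reachable set from 7 gives S-side
cut edges (S→T): {(4,6), (7,9), (7,11), (7,13)} total cap 34

Min-cut arcs: {(4,6), (7,9), (7,11), (7,13)} (total capacity 34)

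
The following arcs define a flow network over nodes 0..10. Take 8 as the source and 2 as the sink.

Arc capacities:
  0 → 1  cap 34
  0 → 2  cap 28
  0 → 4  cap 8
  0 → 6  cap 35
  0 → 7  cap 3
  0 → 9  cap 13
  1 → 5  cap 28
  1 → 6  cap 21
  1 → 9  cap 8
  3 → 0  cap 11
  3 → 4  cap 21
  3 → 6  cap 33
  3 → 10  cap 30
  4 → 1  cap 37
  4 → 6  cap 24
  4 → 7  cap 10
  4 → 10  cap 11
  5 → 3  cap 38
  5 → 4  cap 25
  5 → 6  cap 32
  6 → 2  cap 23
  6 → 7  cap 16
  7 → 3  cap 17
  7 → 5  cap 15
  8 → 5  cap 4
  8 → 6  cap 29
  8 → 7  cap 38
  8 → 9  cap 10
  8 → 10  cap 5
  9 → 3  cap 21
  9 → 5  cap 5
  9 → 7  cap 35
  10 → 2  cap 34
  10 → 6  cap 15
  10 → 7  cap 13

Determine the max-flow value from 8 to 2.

augment #1: 8→6→2 bottleneck 23, total now 23
augment #2: 8→10→2 bottleneck 5, total now 28
augment #3: 8→5→3→0→2 bottleneck 4, total now 32
augment #4: 8→7→3→0→2 bottleneck 7, total now 39
augment #5: 8→7→3→10→2 bottleneck 10, total now 49
augment #6: 8→9→3→10→2 bottleneck 10, total now 59
augment #7: 8→7→5→3→10→2 bottleneck 9, total now 68

Maximum flow value: 68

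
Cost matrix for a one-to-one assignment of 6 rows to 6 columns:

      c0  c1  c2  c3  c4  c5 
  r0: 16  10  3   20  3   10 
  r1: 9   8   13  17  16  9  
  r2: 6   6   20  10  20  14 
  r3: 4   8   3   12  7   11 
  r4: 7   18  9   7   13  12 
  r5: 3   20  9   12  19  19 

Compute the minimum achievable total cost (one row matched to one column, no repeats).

Minimum assignment cost: 31

optimal assignment: row0→col4 (cost 3), row1→col5 (cost 9), row2→col1 (cost 6), row3→col2 (cost 3), row4→col3 (cost 7), row5→col0 (cost 3)
total = 3 + 9 + 6 + 3 + 7 + 3 = 31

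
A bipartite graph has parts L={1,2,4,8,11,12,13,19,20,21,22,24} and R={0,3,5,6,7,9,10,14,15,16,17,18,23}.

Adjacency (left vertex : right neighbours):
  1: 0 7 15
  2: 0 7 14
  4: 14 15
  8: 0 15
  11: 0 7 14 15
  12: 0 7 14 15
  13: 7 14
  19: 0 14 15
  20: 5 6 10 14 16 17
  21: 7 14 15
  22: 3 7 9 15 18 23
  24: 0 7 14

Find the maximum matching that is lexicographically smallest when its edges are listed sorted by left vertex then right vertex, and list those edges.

Lex-smallest maximum matching: {(1,0), (2,7), (4,14), (8,15), (20,5), (22,3)}

|M| = 6 (so the lex-smallest maximum matching has 6 edges)
process left vertices in ascending order; for each, take the smallest-labelled available neighbour that still permits 6 edges overall, or leave it unmatched if none does
lex-smallest matching: {1-0, 2-7, 4-14, 8-15, 20-5, 22-3}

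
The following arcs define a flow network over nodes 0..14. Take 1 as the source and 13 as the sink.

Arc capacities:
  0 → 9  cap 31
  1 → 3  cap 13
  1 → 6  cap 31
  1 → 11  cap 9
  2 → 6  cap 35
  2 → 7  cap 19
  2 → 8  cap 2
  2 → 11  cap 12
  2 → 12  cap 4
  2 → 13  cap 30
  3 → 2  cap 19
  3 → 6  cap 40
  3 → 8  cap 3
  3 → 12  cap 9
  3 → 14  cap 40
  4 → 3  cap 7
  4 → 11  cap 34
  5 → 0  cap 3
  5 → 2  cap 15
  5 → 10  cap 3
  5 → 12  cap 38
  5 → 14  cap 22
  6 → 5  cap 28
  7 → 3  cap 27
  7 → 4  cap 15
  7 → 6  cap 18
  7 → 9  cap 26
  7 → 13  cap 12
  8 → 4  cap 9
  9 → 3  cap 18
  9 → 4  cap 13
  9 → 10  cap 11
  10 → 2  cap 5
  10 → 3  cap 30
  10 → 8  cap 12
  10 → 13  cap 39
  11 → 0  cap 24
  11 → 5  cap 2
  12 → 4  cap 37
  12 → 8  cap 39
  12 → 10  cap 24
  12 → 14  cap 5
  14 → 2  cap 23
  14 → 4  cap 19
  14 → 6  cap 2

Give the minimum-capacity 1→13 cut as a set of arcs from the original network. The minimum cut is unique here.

Min-cut arcs: {(1,3), (1,11), (6,5)} (total capacity 50)

augment #1: 1→3→2→13 push 13
augment #2: 1→6→5→2→13 push 15
augment #3: 1→6→5→10→13 push 3
augment #4: 1→6→5→12→10→13 push 10
augment #5: 1→11→0→9→10→13 push 9
max flow = 50; residual-reachable set from 1 gives S-side
cut edges (S→T): {(1,3), (1,11), (6,5)} total cap 50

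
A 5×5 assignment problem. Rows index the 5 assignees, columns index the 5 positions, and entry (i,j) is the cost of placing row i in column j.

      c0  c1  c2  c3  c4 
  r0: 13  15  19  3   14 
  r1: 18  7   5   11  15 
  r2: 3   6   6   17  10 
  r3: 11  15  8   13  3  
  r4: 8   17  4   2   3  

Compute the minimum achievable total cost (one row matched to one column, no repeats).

optimal assignment: row0→col3 (cost 3), row1→col1 (cost 7), row2→col0 (cost 3), row3→col4 (cost 3), row4→col2 (cost 4)
total = 3 + 7 + 3 + 3 + 4 = 20

Minimum assignment cost: 20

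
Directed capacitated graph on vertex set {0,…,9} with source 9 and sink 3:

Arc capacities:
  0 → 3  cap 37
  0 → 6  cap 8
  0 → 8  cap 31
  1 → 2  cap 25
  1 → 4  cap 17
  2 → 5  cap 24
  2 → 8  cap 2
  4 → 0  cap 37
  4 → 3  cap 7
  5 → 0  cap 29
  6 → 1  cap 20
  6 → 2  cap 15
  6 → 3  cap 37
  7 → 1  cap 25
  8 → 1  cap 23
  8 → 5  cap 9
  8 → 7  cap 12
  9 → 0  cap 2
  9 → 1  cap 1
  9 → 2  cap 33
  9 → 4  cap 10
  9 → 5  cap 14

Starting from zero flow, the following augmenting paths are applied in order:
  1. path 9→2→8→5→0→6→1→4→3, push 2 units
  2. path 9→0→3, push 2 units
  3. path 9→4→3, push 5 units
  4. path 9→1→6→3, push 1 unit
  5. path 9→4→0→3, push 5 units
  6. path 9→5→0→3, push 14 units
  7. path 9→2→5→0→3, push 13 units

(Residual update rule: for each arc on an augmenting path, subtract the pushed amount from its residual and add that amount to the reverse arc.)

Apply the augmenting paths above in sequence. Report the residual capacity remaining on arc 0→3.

Residual capacity of (0,3): 3

after path 1 (9→2→8→5→0→6→1→4→3, push 2): res(0,3)=37
after path 2 (9→0→3, push 2): res(0,3)=35
after path 3 (9→4→3, push 5): res(0,3)=35
after path 4 (9→1→6→3, push 1): res(0,3)=35
after path 5 (9→4→0→3, push 5): res(0,3)=30
after path 6 (9→5→0→3, push 14): res(0,3)=16
after path 7 (9→2→5→0→3, push 13): res(0,3)=3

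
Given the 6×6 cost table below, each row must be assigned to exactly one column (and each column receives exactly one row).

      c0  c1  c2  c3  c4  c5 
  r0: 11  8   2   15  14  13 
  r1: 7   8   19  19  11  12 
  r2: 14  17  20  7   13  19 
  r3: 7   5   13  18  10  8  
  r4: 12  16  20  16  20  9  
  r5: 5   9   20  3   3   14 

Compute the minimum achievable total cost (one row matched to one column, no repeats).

optimal assignment: row0→col2 (cost 2), row1→col0 (cost 7), row2→col3 (cost 7), row3→col1 (cost 5), row4→col5 (cost 9), row5→col4 (cost 3)
total = 2 + 7 + 7 + 5 + 9 + 3 = 33

Minimum assignment cost: 33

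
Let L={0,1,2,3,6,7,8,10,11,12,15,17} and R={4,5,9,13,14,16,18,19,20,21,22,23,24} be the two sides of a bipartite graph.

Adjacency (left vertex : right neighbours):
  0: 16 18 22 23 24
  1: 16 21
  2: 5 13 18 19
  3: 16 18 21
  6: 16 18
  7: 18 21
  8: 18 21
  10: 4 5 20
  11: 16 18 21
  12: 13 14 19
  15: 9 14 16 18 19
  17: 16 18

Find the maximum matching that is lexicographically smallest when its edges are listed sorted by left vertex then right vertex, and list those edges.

|M| = 8 (so the lex-smallest maximum matching has 8 edges)
process left vertices in ascending order; for each, take the smallest-labelled available neighbour that still permits 8 edges overall, or leave it unmatched if none does
lex-smallest matching: {0-22, 1-16, 2-5, 3-18, 7-21, 10-4, 12-13, 15-9}

Lex-smallest maximum matching: {(0,22), (1,16), (2,5), (3,18), (7,21), (10,4), (12,13), (15,9)}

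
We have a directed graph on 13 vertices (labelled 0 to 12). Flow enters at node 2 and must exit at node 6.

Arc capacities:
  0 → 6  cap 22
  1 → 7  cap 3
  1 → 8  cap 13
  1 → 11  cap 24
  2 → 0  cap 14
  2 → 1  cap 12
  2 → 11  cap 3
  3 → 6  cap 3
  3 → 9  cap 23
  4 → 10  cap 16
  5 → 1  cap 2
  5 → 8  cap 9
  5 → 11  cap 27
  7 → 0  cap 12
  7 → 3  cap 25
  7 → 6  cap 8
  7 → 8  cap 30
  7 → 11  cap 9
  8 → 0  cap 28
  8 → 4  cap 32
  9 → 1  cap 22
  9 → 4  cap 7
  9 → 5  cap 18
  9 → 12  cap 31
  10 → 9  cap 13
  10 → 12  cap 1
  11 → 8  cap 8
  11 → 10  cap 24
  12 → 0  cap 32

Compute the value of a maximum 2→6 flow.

augment #1: 2→0→6 bottleneck 14, total now 14
augment #2: 2→1→7→6 bottleneck 3, total now 17
augment #3: 2→1→8→0→6 bottleneck 8, total now 25

Maximum flow value: 25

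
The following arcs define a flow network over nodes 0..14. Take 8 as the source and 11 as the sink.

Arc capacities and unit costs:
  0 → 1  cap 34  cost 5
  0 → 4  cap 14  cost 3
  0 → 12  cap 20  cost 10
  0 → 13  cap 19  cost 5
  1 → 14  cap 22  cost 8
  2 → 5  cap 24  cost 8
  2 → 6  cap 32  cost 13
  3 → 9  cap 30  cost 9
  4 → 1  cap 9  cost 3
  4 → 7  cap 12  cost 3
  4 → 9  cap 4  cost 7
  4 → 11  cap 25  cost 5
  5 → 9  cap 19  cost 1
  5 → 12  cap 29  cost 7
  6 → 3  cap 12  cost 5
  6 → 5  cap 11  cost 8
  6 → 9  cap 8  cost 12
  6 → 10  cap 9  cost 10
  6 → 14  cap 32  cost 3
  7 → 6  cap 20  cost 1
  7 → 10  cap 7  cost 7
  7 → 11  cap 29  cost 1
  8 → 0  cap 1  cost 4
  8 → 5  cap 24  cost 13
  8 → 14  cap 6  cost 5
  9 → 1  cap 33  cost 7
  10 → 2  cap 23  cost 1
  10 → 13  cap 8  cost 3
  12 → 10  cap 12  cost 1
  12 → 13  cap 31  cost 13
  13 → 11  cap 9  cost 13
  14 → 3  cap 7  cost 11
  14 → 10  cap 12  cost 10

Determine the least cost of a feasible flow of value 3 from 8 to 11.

shortest-cost path #1: 8→0→4→7→11 push 1 @ unit cost 11 (adds 11)
shortest-cost path #2: 8→14→10→13→11 push 2 @ unit cost 31 (adds 62)
total cost = 73

Minimum cost for 3 units: 73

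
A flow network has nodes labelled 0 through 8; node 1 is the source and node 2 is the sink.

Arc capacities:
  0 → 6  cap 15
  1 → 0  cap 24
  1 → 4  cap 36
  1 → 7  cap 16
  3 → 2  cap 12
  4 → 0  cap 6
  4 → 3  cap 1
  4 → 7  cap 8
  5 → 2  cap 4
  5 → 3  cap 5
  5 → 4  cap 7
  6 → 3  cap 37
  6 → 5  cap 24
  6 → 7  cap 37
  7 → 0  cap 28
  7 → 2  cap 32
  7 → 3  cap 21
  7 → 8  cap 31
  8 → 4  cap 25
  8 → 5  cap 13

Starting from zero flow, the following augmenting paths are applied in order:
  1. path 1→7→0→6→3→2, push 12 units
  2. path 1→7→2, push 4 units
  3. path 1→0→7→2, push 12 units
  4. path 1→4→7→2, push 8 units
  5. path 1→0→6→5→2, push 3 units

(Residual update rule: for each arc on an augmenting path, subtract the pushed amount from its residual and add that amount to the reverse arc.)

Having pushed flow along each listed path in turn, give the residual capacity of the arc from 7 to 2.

after path 1 (1→7→0→6→3→2, push 12): res(7,2)=32
after path 2 (1→7→2, push 4): res(7,2)=28
after path 3 (1→0→7→2, push 12): res(7,2)=16
after path 4 (1→4→7→2, push 8): res(7,2)=8
after path 5 (1→0→6→5→2, push 3): res(7,2)=8

Residual capacity of (7,2): 8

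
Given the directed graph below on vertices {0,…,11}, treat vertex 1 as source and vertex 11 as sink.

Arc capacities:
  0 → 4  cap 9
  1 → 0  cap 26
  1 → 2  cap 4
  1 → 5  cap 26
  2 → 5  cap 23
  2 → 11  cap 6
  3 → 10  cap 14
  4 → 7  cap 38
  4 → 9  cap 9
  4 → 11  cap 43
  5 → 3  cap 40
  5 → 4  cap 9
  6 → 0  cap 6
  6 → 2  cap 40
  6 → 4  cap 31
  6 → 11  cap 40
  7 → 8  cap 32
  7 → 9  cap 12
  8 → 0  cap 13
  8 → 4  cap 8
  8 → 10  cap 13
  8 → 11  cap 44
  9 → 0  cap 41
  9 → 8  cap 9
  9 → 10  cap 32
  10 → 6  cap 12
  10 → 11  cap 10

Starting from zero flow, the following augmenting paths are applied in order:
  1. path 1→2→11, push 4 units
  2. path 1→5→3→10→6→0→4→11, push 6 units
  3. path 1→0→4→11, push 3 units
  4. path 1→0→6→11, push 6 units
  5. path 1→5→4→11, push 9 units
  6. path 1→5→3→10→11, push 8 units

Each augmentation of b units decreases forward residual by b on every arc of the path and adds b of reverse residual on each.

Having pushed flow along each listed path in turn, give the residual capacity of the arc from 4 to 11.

after path 1 (1→2→11, push 4): res(4,11)=43
after path 2 (1→5→3→10→6→0→4→11, push 6): res(4,11)=37
after path 3 (1→0→4→11, push 3): res(4,11)=34
after path 4 (1→0→6→11, push 6): res(4,11)=34
after path 5 (1→5→4→11, push 9): res(4,11)=25
after path 6 (1→5→3→10→11, push 8): res(4,11)=25

Residual capacity of (4,11): 25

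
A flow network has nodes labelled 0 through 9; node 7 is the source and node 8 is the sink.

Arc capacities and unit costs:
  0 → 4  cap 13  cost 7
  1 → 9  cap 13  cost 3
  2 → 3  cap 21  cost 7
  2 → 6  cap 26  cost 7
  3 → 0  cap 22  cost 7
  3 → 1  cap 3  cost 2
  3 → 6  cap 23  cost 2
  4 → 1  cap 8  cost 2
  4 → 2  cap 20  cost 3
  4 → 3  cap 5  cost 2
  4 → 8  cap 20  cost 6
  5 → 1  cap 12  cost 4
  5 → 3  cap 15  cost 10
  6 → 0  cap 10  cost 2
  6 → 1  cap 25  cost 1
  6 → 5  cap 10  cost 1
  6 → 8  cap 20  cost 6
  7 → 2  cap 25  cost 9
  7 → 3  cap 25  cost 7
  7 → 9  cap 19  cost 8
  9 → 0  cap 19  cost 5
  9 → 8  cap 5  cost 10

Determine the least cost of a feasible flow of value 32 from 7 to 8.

shortest-cost path #1: 7→3→6→8 push 20 @ unit cost 15 (adds 300)
shortest-cost path #2: 7→9→8 push 5 @ unit cost 18 (adds 90)
shortest-cost path #3: 7→3→6→0→4→8 push 3 @ unit cost 24 (adds 72)
shortest-cost path #4: 7→9→0→4→8 push 4 @ unit cost 26 (adds 104)
total cost = 566

Minimum cost for 32 units: 566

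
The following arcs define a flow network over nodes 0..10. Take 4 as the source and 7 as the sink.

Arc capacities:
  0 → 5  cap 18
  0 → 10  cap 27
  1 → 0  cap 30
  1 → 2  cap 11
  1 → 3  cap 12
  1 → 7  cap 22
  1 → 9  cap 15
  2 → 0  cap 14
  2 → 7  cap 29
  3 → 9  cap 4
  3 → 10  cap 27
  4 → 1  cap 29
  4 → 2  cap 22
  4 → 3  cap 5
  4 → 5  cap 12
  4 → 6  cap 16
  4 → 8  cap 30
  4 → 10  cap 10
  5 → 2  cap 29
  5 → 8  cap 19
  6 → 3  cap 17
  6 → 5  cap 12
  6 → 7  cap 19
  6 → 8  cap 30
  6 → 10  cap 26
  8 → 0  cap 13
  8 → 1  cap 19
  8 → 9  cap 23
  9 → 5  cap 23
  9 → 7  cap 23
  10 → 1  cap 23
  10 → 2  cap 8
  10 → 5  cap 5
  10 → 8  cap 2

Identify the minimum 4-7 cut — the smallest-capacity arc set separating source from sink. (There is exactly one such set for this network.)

Min-cut arcs: {(1,7), (2,7), (4,6), (9,7)} (total capacity 90)

augment #1: 4→1→7 push 22
augment #2: 4→2→7 push 22
augment #3: 4→6→7 push 16
augment #4: 4→1→2→7 push 7
augment #5: 4→3→9→7 push 4
augment #6: 4→8→9→7 push 19
max flow = 90; residual-reachable set from 4 gives S-side
cut edges (S→T): {(1,7), (2,7), (4,6), (9,7)} total cap 90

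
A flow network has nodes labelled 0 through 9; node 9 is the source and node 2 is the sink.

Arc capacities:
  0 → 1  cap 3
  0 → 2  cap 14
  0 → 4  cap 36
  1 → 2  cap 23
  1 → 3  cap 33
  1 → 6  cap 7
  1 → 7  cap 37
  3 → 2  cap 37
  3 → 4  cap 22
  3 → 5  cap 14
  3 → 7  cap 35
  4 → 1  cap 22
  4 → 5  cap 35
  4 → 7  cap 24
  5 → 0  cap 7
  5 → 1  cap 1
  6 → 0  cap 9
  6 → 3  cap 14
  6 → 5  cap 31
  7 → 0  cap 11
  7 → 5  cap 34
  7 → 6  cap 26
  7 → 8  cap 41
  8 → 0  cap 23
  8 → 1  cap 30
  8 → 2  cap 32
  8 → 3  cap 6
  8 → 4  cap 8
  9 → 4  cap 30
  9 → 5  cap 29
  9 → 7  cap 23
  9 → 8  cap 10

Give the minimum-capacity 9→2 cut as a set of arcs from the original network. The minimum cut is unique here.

augment #1: 9→8→2 push 10
augment #2: 9→4→1→2 push 22
augment #3: 9→5→0→2 push 7
augment #4: 9→5→1→2 push 1
augment #5: 9→7→0→2 push 7
augment #6: 9→7→8→2 push 16
augment #7: 9→4→7→8→2 push 6
augment #8: 9→4→7→6→3→2 push 2
max flow = 71; residual-reachable set from 9 gives S-side
cut edges (S→T): {(5,0), (5,1), (9,4), (9,7), (9,8)} total cap 71

Min-cut arcs: {(5,0), (5,1), (9,4), (9,7), (9,8)} (total capacity 71)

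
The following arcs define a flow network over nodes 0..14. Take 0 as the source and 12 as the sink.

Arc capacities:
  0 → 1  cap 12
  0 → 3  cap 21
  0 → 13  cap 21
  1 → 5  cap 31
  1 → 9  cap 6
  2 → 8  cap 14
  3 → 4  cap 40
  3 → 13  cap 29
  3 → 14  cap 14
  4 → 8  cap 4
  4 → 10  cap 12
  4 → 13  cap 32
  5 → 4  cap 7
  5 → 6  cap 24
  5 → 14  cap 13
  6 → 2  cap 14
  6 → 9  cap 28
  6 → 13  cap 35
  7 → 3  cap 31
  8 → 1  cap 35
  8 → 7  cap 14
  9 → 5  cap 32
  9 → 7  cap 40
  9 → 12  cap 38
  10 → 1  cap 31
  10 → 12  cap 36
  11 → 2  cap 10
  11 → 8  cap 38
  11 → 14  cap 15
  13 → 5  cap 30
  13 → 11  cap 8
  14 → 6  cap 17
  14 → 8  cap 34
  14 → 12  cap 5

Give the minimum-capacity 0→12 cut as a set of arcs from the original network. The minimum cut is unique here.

Min-cut arcs: {(1,9), (4,10), (6,9), (14,12)} (total capacity 51)

augment #1: 0→1→9→12 push 6
augment #2: 0→3→14→12 push 5
augment #3: 0→3→4→10→12 push 12
augment #4: 0→1→5→6→9→12 push 6
augment #5: 0→3→14→6→9→12 push 4
augment #6: 0→13→5→6→9→12 push 18
max flow = 51; residual-reachable set from 0 gives S-side
cut edges (S→T): {(1,9), (4,10), (6,9), (14,12)} total cap 51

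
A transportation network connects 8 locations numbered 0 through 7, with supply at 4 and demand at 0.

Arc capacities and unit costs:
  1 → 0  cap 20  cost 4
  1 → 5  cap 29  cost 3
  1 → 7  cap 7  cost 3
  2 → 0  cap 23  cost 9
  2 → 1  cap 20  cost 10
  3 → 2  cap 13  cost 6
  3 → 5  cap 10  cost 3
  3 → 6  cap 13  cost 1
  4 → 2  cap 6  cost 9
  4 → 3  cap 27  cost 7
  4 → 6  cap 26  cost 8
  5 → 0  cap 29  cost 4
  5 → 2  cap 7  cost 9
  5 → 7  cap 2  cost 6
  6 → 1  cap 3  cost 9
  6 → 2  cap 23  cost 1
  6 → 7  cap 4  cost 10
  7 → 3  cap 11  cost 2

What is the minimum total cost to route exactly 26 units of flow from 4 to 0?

shortest-cost path #1: 4→3→5→0 push 10 @ unit cost 14 (adds 140)
shortest-cost path #2: 4→2→0 push 6 @ unit cost 18 (adds 108)
shortest-cost path #3: 4→6→2→0 push 10 @ unit cost 18 (adds 180)
total cost = 428

Minimum cost for 26 units: 428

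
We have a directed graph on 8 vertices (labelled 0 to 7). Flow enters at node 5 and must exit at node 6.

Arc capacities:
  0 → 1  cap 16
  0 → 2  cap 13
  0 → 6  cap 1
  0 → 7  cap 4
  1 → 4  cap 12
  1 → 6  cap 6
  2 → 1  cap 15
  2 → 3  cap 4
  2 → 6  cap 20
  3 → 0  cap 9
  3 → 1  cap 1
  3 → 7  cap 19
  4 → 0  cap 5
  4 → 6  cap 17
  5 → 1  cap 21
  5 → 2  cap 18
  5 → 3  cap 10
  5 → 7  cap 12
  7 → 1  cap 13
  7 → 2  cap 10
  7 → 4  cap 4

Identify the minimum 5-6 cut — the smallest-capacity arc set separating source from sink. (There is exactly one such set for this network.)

Min-cut arcs: {(0,6), (1,4), (1,6), (2,6), (7,4)} (total capacity 43)

augment #1: 5→1→6 push 6
augment #2: 5→2→6 push 18
augment #3: 5→1→4→6 push 12
augment #4: 5→3→0→6 push 1
augment #5: 5→7→2→6 push 2
augment #6: 5→7→4→6 push 4
max flow = 43; residual-reachable set from 5 gives S-side
cut edges (S→T): {(0,6), (1,4), (1,6), (2,6), (7,4)} total cap 43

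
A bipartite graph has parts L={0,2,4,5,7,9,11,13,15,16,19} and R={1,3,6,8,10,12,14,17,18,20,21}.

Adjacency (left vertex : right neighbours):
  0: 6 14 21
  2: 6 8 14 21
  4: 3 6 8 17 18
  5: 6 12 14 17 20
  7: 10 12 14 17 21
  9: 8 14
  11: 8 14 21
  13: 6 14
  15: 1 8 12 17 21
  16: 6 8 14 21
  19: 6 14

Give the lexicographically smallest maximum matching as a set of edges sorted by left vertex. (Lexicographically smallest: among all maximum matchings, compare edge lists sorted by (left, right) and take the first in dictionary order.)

Lex-smallest maximum matching: {(0,6), (2,8), (4,3), (5,12), (7,10), (9,14), (11,21), (15,1)}

|M| = 8 (so the lex-smallest maximum matching has 8 edges)
process left vertices in ascending order; for each, take the smallest-labelled available neighbour that still permits 8 edges overall, or leave it unmatched if none does
lex-smallest matching: {0-6, 2-8, 4-3, 5-12, 7-10, 9-14, 11-21, 15-1}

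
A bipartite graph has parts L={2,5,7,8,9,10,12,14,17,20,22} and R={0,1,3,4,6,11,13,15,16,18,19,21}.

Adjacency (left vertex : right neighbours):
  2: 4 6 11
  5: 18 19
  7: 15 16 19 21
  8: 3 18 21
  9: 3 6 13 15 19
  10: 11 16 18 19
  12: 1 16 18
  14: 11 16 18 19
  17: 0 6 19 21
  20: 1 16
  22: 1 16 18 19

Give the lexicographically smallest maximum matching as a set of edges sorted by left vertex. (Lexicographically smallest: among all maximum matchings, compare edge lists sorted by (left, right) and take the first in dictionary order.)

|M| = 10 (so the lex-smallest maximum matching has 10 edges)
process left vertices in ascending order; for each, take the smallest-labelled available neighbour that still permits 10 edges overall, or leave it unmatched if none does
lex-smallest matching: {2-4, 5-18, 7-15, 8-3, 9-6, 10-11, 12-1, 14-16, 17-0, 22-19}

Lex-smallest maximum matching: {(2,4), (5,18), (7,15), (8,3), (9,6), (10,11), (12,1), (14,16), (17,0), (22,19)}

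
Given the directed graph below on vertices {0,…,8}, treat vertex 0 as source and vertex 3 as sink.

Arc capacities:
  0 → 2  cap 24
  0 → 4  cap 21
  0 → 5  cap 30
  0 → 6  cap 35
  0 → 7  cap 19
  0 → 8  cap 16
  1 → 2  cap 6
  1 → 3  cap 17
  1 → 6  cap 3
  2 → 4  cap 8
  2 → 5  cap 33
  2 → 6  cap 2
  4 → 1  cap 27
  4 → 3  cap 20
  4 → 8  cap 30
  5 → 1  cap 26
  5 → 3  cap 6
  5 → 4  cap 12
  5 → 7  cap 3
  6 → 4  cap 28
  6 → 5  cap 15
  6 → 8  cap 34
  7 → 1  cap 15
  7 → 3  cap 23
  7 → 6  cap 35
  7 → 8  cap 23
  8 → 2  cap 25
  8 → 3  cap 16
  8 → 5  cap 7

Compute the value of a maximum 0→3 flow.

Maximum flow value: 81

augment #1: 0→4→3 bottleneck 20, total now 20
augment #2: 0→5→3 bottleneck 6, total now 26
augment #3: 0→7→3 bottleneck 19, total now 45
augment #4: 0→8→3 bottleneck 16, total now 61
augment #5: 0→4→1→3 bottleneck 1, total now 62
augment #6: 0→5→1→3 bottleneck 16, total now 78
augment #7: 0→5→7→3 bottleneck 3, total now 81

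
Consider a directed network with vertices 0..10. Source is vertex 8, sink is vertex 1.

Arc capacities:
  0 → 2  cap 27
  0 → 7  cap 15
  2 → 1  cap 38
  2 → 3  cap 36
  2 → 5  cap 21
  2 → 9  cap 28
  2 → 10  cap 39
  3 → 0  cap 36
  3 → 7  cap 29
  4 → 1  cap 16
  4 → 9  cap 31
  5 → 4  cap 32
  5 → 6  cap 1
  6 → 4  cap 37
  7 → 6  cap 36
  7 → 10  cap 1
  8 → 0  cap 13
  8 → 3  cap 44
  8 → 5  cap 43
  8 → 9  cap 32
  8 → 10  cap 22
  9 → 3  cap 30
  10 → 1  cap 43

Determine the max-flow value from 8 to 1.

Maximum flow value: 66

augment #1: 8→10→1 bottleneck 22, total now 22
augment #2: 8→0→2→1 bottleneck 13, total now 35
augment #3: 8→5→4→1 bottleneck 16, total now 51
augment #4: 8→3→0→2→1 bottleneck 14, total now 65
augment #5: 8→3→7→10→1 bottleneck 1, total now 66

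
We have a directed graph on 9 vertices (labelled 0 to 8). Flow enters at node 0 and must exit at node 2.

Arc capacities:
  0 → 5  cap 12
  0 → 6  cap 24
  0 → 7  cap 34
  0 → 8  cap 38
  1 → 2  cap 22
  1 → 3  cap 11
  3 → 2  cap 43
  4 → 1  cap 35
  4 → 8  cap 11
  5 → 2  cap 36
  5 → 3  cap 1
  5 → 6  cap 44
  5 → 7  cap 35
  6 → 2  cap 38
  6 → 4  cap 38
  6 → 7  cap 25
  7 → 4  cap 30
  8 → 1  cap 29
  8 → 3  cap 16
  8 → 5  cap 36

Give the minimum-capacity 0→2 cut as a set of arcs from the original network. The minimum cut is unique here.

augment #1: 0→5→2 push 12
augment #2: 0→6→2 push 24
augment #3: 0→8→1→2 push 22
augment #4: 0→8→3→2 push 16
augment #5: 0→7→4→1→3→2 push 11
augment #6: 0→7→4→8→5→2 push 11
augment #7: 0→7→4→1→8→5→2 push 8
max flow = 104; residual-reachable set from 0 gives S-side
cut edges (S→T): {(0,5), (0,6), (0,8), (7,4)} total cap 104

Min-cut arcs: {(0,5), (0,6), (0,8), (7,4)} (total capacity 104)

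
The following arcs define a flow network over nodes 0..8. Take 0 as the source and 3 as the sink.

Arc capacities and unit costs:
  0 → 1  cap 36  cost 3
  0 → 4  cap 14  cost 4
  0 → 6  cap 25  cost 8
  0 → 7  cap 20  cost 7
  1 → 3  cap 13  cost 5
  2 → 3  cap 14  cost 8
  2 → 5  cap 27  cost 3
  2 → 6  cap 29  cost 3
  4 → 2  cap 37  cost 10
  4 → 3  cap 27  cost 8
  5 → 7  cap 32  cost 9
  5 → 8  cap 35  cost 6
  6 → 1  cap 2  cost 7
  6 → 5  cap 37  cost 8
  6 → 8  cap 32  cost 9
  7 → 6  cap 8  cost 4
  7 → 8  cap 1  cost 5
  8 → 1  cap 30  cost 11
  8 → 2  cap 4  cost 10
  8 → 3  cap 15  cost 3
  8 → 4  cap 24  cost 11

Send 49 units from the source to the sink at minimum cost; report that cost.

shortest-cost path #1: 0→1→3 push 13 @ unit cost 8 (adds 104)
shortest-cost path #2: 0→4→3 push 14 @ unit cost 12 (adds 168)
shortest-cost path #3: 0→7→8→3 push 1 @ unit cost 15 (adds 15)
shortest-cost path #4: 0→6→8→3 push 14 @ unit cost 20 (adds 280)
shortest-cost path #5: 0→6→8→2→3 push 4 @ unit cost 35 (adds 140)
shortest-cost path #6: 0→6→8→4→3 push 3 @ unit cost 36 (adds 108)
total cost = 815

Minimum cost for 49 units: 815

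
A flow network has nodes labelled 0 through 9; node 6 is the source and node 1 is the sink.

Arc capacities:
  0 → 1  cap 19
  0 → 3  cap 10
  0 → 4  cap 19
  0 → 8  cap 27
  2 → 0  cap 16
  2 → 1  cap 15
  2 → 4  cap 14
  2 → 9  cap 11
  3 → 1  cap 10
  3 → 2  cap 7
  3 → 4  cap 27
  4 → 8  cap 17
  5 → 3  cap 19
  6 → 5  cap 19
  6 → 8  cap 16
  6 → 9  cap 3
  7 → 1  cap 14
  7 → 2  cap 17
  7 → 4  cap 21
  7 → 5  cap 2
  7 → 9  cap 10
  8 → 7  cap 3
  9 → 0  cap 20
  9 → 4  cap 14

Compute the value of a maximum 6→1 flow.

augment #1: 6→5→3→1 bottleneck 10, total now 10
augment #2: 6→8→7→1 bottleneck 3, total now 13
augment #3: 6→9→0→1 bottleneck 3, total now 16
augment #4: 6→5→3→2→1 bottleneck 7, total now 23

Maximum flow value: 23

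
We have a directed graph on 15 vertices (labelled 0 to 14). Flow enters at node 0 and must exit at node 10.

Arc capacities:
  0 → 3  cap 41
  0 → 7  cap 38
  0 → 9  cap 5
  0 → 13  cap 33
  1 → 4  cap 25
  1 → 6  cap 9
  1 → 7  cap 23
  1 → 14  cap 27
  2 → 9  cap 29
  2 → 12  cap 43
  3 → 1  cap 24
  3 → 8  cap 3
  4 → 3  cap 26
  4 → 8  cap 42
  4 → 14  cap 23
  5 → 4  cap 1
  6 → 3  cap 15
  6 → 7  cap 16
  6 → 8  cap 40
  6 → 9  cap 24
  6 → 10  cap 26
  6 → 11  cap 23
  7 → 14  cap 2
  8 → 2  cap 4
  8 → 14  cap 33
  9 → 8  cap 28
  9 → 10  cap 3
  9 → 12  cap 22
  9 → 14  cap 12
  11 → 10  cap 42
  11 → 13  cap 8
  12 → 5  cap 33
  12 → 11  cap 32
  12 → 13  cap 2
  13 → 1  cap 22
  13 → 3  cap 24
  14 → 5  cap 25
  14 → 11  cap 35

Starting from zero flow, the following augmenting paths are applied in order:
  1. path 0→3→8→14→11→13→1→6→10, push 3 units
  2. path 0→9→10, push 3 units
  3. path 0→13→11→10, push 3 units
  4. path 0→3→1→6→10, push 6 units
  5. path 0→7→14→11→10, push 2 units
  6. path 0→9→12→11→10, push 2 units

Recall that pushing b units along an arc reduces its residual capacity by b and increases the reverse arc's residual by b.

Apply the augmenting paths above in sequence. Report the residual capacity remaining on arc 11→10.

Residual capacity of (11,10): 35

after path 1 (0→3→8→14→11→13→1→6→10, push 3): res(11,10)=42
after path 2 (0→9→10, push 3): res(11,10)=42
after path 3 (0→13→11→10, push 3): res(11,10)=39
after path 4 (0→3→1→6→10, push 6): res(11,10)=39
after path 5 (0→7→14→11→10, push 2): res(11,10)=37
after path 6 (0→9→12→11→10, push 2): res(11,10)=35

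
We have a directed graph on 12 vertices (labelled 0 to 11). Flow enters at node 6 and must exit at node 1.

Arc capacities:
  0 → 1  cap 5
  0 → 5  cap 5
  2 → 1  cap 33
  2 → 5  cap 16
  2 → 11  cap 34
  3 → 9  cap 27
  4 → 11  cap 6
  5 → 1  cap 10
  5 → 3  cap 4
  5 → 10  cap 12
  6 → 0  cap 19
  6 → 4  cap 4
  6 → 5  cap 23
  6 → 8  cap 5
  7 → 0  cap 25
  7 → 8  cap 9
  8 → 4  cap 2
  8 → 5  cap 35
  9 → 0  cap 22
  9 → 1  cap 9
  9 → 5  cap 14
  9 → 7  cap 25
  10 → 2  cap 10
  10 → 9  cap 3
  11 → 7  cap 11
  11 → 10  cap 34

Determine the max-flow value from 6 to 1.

augment #1: 6→0→1 bottleneck 5, total now 5
augment #2: 6→5→1 bottleneck 10, total now 15
augment #3: 6→5→3→9→1 bottleneck 4, total now 19
augment #4: 6→5→10→2→1 bottleneck 9, total now 28
augment #5: 6→0→5→10→2→1 bottleneck 1, total now 29
augment #6: 6→0→5→10→9→1 bottleneck 2, total now 31
augment #7: 6→4→11→10→9→1 bottleneck 1, total now 32

Maximum flow value: 32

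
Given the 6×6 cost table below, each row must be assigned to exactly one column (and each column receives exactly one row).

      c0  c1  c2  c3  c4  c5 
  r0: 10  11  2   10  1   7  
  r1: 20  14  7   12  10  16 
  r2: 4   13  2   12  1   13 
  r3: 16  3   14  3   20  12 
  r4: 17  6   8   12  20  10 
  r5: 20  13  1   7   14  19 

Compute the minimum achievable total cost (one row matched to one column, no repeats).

Minimum assignment cost: 31

one of 3 optimal assignments: row0→col4 (cost 1), row1→col3 (cost 12), row2→col0 (cost 4), row3→col1 (cost 3), row4→col5 (cost 10), row5→col2 (cost 1)
total = 1 + 12 + 4 + 3 + 10 + 1 = 31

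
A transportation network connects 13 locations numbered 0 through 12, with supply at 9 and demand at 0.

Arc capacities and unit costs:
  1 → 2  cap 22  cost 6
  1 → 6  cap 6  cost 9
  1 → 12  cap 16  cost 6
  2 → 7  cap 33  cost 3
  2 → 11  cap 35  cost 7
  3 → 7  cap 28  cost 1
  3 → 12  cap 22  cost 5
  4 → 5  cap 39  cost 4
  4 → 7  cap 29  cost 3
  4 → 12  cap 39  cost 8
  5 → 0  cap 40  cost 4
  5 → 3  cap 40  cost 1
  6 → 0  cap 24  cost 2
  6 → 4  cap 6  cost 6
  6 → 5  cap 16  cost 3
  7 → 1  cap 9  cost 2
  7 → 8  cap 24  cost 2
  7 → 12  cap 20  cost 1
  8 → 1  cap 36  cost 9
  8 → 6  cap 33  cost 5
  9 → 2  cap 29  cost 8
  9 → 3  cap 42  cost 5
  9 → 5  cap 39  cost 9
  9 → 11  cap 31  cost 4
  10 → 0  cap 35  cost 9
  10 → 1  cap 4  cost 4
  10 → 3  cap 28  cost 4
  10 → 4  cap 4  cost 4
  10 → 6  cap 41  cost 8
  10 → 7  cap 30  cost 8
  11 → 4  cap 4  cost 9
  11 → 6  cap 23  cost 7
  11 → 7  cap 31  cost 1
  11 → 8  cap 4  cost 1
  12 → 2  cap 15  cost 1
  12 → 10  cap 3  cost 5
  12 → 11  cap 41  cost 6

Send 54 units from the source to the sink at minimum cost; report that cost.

Minimum cost for 54 units: 698

shortest-cost path #1: 9→11→8→6→0 push 4 @ unit cost 12 (adds 48)
shortest-cost path #2: 9→5→0 push 39 @ unit cost 13 (adds 507)
shortest-cost path #3: 9→11→6→0 push 11 @ unit cost 13 (adds 143)
total cost = 698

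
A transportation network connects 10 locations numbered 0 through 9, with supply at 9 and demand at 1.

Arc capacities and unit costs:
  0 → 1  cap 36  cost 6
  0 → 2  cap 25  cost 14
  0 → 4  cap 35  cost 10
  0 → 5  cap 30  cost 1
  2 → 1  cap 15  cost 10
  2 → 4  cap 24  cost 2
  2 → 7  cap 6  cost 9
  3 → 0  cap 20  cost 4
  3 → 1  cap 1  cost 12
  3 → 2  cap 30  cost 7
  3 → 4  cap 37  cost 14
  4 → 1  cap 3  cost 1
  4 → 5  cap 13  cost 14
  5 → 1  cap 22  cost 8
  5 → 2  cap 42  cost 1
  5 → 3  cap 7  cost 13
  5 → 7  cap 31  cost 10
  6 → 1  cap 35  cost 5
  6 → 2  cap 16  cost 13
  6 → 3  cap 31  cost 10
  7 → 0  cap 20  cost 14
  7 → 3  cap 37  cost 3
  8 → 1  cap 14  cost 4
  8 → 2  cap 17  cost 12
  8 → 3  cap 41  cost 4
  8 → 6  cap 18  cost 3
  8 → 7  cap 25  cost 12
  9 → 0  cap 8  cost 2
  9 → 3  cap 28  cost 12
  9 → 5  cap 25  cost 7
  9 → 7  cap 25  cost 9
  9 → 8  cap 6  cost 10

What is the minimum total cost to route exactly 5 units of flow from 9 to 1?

shortest-cost path #1: 9→0→5→2→4→1 push 3 @ unit cost 7 (adds 21)
shortest-cost path #2: 9→0→1 push 2 @ unit cost 8 (adds 16)
total cost = 37

Minimum cost for 5 units: 37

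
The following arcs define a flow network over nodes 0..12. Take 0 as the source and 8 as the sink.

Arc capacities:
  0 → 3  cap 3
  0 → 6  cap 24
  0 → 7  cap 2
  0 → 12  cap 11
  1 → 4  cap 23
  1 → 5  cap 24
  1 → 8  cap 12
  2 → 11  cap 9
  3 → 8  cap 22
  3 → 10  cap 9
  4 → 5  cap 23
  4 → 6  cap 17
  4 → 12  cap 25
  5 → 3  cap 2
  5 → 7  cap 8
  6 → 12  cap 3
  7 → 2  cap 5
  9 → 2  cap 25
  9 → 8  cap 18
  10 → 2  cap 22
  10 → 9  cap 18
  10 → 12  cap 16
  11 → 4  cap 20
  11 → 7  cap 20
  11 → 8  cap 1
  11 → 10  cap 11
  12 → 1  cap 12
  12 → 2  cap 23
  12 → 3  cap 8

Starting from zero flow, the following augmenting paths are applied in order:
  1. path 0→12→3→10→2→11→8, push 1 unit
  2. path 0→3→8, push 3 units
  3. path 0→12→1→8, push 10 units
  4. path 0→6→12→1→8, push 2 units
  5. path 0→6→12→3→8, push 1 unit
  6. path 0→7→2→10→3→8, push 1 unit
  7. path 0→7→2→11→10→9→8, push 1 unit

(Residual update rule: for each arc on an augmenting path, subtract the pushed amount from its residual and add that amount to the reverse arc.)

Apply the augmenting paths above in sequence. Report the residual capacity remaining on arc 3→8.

Residual capacity of (3,8): 17

after path 1 (0→12→3→10→2→11→8, push 1): res(3,8)=22
after path 2 (0→3→8, push 3): res(3,8)=19
after path 3 (0→12→1→8, push 10): res(3,8)=19
after path 4 (0→6→12→1→8, push 2): res(3,8)=19
after path 5 (0→6→12→3→8, push 1): res(3,8)=18
after path 6 (0→7→2→10→3→8, push 1): res(3,8)=17
after path 7 (0→7→2→11→10→9→8, push 1): res(3,8)=17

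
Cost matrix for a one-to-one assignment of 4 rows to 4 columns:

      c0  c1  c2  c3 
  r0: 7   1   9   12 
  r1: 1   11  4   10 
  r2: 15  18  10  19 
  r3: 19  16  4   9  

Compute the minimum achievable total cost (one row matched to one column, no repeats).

optimal assignment: row0→col1 (cost 1), row1→col0 (cost 1), row2→col2 (cost 10), row3→col3 (cost 9)
total = 1 + 1 + 10 + 9 = 21

Minimum assignment cost: 21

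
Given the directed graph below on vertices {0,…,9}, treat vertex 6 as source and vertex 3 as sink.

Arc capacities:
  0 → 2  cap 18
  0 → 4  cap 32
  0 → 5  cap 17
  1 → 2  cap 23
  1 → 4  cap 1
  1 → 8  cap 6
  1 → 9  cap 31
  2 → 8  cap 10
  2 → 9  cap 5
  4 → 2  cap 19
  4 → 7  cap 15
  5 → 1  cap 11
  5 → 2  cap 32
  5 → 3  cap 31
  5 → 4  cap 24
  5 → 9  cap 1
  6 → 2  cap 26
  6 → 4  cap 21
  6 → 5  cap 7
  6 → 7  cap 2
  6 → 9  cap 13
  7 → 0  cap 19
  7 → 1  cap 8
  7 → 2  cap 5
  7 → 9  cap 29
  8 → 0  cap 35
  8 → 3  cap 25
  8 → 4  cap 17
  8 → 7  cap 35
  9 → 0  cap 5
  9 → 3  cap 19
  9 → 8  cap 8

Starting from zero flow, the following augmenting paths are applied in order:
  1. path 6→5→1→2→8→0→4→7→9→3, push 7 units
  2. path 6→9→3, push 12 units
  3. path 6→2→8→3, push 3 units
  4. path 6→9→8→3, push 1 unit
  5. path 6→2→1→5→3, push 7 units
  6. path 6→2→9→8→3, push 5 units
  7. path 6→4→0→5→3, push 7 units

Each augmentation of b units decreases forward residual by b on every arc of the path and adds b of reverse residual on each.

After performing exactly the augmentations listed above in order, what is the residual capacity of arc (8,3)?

Residual capacity of (8,3): 16

after path 1 (6→5→1→2→8→0→4→7→9→3, push 7): res(8,3)=25
after path 2 (6→9→3, push 12): res(8,3)=25
after path 3 (6→2→8→3, push 3): res(8,3)=22
after path 4 (6→9→8→3, push 1): res(8,3)=21
after path 5 (6→2→1→5→3, push 7): res(8,3)=21
after path 6 (6→2→9→8→3, push 5): res(8,3)=16
after path 7 (6→4→0→5→3, push 7): res(8,3)=16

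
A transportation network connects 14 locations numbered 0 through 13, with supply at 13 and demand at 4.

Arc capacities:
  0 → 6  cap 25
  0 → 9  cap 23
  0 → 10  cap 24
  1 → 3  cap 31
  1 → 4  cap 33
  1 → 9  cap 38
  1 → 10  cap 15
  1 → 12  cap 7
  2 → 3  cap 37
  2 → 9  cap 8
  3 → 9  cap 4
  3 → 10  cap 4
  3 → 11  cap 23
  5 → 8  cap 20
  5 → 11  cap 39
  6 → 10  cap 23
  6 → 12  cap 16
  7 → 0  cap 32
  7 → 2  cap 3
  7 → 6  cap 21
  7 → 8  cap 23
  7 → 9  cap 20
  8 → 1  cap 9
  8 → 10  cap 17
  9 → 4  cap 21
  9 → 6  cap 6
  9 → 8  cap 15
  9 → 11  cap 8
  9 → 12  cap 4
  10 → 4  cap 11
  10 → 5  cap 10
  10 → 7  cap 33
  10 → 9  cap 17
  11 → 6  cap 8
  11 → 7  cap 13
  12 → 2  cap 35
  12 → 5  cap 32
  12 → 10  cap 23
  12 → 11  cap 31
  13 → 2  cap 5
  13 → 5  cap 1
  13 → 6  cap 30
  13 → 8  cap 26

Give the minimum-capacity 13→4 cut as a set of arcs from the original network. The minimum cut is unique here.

augment #1: 13→2→9→4 push 5
augment #2: 13→6→10→4 push 11
augment #3: 13→8→1→4 push 9
augment #4: 13→6→10→9→4 push 12
augment #5: 13→8→10→9→4 push 4
max flow = 41; residual-reachable set from 13 gives S-side
cut edges (S→T): {(8,1), (9,4), (10,4)} total cap 41

Min-cut arcs: {(8,1), (9,4), (10,4)} (total capacity 41)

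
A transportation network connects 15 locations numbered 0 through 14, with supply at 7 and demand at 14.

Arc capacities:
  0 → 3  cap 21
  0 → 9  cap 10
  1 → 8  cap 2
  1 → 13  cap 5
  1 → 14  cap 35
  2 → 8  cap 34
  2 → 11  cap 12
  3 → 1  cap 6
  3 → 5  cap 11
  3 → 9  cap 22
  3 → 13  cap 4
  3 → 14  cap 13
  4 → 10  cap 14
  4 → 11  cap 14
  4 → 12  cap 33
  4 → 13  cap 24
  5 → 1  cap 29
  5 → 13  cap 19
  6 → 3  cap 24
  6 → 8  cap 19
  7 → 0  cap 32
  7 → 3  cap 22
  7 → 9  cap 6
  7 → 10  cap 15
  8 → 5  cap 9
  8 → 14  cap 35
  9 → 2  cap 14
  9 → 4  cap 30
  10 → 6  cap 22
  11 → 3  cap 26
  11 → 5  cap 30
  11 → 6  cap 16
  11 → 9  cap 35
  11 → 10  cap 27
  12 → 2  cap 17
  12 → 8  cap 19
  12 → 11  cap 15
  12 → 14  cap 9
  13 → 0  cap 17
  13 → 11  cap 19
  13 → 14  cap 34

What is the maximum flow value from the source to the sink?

Maximum flow value: 74

augment #1: 7→3→14 bottleneck 13, total now 13
augment #2: 7→3→1→14 bottleneck 6, total now 19
augment #3: 7→3→13→14 bottleneck 3, total now 22
augment #4: 7→0→3→13→14 bottleneck 1, total now 23
augment #5: 7→9→2→8→14 bottleneck 6, total now 29
augment #6: 7→10→6→8→14 bottleneck 15, total now 44
augment #7: 7→0→3→5→1→14 bottleneck 11, total now 55
augment #8: 7→0→9→2→8→14 bottleneck 8, total now 63
augment #9: 7→0→9→4→12→14 bottleneck 2, total now 65
augment #10: 7→0→3→9→4→12→14 bottleneck 7, total now 72
augment #11: 7→0→3→9→4→13→14 bottleneck 2, total now 74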